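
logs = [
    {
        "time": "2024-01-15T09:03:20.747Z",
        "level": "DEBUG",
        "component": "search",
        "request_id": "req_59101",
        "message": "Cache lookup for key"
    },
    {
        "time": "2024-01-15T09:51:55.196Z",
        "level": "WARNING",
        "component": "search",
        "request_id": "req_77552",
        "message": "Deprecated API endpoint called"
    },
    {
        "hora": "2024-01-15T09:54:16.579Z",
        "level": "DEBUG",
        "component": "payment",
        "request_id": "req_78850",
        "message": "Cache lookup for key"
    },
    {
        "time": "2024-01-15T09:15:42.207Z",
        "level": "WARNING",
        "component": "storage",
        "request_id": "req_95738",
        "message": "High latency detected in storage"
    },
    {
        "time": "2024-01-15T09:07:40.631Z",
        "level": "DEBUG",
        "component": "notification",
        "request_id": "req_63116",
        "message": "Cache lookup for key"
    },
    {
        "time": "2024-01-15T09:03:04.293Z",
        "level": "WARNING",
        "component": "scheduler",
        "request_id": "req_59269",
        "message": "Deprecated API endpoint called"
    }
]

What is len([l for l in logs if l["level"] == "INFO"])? 0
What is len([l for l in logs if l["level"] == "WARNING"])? 3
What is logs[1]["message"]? "Deprecated API endpoint called"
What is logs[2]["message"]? "Cache lookup for key"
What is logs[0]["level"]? "DEBUG"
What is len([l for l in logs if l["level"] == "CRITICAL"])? 0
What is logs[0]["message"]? "Cache lookup for key"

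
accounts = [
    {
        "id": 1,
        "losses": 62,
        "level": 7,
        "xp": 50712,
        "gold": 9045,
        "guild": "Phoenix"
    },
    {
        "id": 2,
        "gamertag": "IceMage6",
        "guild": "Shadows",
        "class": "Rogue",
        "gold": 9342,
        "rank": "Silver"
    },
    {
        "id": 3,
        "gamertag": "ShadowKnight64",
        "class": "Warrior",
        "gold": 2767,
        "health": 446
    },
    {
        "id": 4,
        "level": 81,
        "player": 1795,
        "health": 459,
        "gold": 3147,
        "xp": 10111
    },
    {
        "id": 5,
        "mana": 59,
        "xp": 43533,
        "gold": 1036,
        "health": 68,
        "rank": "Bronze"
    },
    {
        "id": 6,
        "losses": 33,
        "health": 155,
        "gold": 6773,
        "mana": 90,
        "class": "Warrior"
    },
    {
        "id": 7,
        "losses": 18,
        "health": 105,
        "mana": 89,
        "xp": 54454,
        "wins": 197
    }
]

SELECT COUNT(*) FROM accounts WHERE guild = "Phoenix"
1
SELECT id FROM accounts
[1, 2, 3, 4, 5, 6, 7]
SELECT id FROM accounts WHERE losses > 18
[1, 6]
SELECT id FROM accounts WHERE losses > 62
[]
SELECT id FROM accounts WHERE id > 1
[2, 3, 4, 5, 6, 7]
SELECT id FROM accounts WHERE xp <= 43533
[4, 5]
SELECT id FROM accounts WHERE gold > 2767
[1, 2, 4, 6]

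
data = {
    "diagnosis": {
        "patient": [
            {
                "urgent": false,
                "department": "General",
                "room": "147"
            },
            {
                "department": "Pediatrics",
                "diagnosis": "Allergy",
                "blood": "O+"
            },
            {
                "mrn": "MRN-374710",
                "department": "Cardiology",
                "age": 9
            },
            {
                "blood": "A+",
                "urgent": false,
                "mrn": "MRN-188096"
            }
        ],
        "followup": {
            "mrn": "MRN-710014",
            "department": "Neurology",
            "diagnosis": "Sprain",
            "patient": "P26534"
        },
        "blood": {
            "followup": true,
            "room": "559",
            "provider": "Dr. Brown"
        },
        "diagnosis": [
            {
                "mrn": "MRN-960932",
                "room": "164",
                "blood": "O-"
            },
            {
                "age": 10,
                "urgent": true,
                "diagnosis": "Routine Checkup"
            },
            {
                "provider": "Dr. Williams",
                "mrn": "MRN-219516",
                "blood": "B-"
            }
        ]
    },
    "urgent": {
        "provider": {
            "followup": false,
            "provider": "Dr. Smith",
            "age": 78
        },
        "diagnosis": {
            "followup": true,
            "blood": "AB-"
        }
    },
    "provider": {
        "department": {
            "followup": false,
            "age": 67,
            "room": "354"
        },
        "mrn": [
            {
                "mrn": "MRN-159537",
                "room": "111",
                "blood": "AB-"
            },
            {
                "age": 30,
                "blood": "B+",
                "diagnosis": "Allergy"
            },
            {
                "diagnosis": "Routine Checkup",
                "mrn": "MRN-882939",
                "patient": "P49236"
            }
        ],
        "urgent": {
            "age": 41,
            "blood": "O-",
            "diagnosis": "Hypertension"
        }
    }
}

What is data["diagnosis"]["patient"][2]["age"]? 9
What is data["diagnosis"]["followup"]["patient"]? "P26534"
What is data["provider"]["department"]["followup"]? False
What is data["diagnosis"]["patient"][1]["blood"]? "O+"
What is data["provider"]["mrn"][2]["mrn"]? "MRN-882939"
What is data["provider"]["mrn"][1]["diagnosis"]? "Allergy"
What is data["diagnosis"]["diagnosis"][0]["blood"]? "O-"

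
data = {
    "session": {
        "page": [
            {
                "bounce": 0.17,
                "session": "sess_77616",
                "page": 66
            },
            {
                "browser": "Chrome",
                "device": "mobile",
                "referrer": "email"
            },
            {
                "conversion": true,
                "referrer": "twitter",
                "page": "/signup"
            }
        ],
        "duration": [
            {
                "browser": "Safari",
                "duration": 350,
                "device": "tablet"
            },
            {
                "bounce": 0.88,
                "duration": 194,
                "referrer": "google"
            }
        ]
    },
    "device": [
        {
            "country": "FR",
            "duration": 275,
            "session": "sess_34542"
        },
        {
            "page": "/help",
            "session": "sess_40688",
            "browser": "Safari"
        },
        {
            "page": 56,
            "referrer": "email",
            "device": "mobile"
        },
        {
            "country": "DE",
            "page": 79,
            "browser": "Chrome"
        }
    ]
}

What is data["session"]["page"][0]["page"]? 66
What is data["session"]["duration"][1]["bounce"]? 0.88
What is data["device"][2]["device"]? "mobile"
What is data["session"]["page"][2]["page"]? "/signup"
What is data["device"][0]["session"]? "sess_34542"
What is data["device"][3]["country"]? "DE"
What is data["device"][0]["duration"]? 275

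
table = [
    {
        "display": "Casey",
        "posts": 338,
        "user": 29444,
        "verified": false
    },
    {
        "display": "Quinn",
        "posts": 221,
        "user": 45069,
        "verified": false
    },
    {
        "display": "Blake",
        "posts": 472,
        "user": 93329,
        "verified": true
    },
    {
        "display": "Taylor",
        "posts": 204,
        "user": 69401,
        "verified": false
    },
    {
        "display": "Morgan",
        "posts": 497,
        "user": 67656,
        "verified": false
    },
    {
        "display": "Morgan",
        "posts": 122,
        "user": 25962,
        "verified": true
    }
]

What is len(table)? 6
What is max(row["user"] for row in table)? 93329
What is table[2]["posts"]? 472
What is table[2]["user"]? 93329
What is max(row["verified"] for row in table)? True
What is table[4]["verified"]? False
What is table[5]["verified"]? True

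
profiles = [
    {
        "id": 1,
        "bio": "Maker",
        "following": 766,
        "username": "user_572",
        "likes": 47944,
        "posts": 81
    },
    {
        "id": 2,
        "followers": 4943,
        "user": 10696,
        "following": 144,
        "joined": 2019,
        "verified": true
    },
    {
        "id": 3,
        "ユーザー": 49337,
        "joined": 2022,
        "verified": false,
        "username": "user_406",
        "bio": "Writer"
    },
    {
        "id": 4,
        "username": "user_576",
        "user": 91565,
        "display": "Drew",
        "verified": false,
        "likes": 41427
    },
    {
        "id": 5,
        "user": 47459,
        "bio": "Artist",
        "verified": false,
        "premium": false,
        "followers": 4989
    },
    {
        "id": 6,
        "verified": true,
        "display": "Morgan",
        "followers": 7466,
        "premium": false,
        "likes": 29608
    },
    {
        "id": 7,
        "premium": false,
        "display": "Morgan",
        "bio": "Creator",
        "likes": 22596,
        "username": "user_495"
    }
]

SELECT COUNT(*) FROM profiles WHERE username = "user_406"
1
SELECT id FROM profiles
[1, 2, 3, 4, 5, 6, 7]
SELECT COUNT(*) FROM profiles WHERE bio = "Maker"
1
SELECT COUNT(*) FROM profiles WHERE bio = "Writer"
1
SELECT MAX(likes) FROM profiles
47944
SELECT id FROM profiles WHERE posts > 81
[]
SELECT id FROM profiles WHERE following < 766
[2]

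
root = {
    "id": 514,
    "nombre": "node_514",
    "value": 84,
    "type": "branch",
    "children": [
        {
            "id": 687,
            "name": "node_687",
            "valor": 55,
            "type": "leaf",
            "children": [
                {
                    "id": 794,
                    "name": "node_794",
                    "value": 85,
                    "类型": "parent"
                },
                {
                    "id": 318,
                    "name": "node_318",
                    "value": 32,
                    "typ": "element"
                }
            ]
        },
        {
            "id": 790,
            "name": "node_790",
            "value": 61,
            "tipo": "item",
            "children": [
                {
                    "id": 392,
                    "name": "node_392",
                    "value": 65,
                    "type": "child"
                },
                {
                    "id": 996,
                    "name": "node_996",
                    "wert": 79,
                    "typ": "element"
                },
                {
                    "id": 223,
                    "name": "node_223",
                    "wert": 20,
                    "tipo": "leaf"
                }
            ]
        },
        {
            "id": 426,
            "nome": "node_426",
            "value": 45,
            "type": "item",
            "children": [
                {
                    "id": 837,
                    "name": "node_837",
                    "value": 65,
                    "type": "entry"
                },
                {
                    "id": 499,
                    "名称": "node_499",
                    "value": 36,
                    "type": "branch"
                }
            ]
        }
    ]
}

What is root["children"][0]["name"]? "node_687"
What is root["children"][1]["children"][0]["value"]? 65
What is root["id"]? 514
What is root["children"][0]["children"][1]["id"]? 318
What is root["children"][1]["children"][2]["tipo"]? "leaf"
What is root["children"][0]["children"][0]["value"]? 85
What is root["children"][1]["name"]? "node_790"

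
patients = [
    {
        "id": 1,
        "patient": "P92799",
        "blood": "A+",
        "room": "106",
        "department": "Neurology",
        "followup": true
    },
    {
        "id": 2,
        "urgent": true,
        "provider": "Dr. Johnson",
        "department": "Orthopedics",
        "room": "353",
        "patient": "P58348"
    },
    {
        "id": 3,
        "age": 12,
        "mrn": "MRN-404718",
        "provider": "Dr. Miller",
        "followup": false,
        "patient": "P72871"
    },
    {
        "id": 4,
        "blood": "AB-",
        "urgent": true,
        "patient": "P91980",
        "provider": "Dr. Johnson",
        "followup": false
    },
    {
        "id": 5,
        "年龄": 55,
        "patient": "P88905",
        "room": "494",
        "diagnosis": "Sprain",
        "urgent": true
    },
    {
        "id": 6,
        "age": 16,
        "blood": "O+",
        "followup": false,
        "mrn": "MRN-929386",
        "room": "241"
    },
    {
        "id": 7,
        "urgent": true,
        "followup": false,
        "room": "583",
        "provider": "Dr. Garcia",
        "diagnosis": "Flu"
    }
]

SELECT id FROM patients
[1, 2, 3, 4, 5, 6, 7]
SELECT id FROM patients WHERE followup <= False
[3, 4, 6, 7]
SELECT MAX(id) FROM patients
7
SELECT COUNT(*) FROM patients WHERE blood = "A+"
1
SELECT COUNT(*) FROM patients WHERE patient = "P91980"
1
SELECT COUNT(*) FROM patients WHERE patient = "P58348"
1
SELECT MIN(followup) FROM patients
False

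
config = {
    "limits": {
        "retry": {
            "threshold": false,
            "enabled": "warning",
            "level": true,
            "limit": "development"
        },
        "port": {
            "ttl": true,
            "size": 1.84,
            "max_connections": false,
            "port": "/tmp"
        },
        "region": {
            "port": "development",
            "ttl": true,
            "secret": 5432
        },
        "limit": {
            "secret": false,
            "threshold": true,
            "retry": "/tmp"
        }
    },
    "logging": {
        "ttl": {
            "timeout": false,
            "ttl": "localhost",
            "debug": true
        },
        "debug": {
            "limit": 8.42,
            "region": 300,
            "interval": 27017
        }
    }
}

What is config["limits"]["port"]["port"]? "/tmp"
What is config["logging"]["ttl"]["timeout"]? False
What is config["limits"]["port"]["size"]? 1.84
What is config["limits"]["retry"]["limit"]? "development"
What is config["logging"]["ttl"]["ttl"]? "localhost"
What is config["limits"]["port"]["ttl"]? True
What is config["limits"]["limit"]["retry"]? "/tmp"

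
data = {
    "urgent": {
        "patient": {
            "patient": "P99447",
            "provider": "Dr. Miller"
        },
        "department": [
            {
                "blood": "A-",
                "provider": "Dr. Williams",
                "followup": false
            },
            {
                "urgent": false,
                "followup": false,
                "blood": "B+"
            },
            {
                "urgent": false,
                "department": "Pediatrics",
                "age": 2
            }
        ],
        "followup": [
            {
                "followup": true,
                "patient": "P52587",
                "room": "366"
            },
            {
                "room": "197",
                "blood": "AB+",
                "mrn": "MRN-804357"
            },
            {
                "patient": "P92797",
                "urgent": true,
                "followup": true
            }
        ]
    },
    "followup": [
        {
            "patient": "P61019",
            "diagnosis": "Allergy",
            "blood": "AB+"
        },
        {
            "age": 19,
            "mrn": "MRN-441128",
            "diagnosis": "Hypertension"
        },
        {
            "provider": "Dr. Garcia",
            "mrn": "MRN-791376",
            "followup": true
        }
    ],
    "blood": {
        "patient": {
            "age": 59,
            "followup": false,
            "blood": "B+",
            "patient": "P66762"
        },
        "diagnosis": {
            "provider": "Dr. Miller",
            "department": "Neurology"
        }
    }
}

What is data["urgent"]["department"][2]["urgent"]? False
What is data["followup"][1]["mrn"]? "MRN-441128"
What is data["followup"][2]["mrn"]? "MRN-791376"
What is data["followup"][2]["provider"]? "Dr. Garcia"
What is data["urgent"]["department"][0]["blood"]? "A-"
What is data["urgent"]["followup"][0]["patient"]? "P52587"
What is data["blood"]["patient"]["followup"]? False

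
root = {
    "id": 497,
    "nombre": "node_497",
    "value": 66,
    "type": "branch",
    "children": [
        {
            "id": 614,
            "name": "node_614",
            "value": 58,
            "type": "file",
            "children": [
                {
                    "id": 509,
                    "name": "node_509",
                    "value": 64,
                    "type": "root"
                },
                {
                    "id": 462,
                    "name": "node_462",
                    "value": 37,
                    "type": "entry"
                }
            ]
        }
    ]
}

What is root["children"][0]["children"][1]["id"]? 462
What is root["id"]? 497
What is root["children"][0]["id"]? 614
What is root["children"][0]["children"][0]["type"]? "root"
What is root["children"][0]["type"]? "file"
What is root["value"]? 66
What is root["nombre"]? "node_497"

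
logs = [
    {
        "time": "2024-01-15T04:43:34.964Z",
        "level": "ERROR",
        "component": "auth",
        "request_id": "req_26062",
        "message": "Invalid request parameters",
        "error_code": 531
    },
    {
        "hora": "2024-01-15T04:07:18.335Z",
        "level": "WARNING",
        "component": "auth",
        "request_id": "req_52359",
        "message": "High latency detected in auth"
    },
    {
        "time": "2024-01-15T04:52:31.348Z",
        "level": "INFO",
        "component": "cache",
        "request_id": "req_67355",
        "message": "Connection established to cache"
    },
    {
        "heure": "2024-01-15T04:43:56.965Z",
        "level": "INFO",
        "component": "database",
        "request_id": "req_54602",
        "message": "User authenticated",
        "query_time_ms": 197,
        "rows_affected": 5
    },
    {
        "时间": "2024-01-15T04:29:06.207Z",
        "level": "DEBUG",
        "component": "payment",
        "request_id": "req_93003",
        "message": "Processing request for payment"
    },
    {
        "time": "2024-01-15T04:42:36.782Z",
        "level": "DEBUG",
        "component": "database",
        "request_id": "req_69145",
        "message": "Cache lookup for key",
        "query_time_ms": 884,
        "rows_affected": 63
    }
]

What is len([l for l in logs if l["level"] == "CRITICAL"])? 0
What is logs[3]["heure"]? "2024-01-15T04:43:56.965Z"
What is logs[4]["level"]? "DEBUG"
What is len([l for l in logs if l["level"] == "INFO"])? 2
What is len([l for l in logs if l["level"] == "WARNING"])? 1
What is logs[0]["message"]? "Invalid request parameters"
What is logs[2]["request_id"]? "req_67355"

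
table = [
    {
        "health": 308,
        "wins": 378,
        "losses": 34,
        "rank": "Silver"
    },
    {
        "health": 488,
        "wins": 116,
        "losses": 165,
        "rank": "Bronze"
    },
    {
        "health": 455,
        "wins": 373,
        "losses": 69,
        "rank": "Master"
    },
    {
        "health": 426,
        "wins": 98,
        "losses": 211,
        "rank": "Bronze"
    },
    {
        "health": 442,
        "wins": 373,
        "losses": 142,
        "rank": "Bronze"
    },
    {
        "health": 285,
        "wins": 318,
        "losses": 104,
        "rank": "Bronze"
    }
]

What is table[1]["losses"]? 165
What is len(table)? 6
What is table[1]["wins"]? 116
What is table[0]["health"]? 308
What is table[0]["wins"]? 378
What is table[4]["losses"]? 142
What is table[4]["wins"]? 373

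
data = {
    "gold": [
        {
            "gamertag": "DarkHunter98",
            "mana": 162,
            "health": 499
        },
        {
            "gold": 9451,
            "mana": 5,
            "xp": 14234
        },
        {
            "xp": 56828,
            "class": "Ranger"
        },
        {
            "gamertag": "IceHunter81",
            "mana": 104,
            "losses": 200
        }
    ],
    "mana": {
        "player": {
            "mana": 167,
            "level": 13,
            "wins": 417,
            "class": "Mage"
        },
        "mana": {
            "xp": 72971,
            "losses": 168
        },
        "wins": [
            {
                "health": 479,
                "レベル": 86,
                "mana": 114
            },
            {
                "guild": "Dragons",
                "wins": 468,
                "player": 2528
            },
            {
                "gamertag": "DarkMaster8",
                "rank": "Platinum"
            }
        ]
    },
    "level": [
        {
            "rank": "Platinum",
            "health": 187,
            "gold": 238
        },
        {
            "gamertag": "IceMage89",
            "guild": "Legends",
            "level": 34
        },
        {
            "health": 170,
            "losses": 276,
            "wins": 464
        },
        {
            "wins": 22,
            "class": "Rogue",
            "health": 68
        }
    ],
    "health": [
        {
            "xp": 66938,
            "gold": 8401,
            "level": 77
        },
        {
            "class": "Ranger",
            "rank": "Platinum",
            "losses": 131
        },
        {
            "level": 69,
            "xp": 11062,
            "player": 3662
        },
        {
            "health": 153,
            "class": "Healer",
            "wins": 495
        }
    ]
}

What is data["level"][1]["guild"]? "Legends"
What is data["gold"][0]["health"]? 499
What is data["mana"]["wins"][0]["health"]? 479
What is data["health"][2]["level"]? 69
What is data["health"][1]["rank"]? "Platinum"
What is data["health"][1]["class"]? "Ranger"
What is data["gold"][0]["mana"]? 162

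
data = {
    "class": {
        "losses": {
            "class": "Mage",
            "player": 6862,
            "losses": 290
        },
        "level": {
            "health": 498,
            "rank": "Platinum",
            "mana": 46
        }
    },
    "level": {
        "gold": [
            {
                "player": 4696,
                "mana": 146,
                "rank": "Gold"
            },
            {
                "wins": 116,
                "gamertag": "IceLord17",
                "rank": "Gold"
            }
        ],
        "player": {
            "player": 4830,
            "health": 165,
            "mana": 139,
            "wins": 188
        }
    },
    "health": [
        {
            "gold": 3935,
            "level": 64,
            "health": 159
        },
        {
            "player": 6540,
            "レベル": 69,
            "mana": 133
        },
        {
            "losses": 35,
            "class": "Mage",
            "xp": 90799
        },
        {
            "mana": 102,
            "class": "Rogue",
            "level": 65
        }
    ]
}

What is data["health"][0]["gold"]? 3935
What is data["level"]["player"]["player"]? 4830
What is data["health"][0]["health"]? 159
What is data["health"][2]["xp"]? 90799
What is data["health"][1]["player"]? 6540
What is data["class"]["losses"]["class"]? "Mage"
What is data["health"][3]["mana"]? 102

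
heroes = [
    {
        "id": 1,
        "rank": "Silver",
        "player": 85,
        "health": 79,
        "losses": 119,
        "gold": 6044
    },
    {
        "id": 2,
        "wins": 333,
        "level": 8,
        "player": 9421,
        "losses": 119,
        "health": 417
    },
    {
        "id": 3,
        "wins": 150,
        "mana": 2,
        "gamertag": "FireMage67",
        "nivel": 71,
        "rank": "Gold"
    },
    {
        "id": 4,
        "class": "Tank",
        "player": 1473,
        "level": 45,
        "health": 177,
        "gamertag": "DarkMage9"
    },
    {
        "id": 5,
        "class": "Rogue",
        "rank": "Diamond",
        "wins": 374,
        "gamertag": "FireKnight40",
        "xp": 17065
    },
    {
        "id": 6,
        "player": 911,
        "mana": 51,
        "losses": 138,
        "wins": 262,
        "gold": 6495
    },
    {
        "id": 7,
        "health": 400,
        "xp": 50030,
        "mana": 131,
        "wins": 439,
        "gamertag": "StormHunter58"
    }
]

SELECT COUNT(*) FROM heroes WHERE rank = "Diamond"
1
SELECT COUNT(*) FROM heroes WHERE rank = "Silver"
1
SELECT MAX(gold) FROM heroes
6495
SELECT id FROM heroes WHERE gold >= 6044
[1, 6]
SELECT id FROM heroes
[1, 2, 3, 4, 5, 6, 7]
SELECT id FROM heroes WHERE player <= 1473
[1, 4, 6]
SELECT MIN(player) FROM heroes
85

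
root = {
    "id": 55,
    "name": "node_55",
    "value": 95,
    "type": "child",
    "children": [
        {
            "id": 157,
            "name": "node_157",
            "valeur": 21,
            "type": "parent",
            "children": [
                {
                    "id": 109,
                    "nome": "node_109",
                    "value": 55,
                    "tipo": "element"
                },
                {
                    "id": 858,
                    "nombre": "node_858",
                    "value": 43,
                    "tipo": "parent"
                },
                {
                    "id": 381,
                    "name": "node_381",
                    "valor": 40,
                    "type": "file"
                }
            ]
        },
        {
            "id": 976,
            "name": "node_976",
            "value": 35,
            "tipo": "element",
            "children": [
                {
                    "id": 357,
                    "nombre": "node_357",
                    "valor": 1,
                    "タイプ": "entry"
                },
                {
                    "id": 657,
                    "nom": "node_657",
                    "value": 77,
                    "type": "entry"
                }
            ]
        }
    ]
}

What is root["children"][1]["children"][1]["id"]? 657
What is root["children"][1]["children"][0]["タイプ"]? "entry"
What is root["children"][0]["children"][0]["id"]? 109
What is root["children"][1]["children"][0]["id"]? 357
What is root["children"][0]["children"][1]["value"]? 43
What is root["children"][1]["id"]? 976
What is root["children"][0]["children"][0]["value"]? 55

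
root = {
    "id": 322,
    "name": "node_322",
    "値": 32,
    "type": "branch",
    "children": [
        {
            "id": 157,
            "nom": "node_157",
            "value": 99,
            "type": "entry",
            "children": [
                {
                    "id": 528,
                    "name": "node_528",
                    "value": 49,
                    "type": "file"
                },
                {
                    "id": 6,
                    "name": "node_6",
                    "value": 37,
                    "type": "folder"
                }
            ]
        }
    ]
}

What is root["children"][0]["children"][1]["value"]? 37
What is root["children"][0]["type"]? "entry"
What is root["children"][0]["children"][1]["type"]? "folder"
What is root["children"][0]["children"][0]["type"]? "file"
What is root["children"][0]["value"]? 99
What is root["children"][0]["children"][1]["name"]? "node_6"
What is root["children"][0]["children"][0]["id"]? 528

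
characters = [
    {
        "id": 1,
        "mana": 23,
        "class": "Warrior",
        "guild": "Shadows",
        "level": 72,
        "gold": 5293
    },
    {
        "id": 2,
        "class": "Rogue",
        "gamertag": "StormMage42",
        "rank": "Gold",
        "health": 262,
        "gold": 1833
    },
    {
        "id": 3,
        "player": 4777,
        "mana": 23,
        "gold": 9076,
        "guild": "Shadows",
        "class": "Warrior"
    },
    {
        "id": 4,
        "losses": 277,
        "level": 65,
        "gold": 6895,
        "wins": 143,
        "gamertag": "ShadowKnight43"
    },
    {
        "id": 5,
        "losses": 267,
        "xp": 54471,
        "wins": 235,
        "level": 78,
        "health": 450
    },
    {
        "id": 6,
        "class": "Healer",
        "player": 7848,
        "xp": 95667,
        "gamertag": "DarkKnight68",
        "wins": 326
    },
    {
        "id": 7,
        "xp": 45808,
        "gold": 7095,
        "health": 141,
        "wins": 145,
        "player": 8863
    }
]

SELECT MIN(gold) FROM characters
1833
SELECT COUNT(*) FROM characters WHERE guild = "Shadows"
2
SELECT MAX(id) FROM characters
7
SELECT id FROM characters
[1, 2, 3, 4, 5, 6, 7]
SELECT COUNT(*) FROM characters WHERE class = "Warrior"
2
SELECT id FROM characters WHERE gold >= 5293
[1, 3, 4, 7]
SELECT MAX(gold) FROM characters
9076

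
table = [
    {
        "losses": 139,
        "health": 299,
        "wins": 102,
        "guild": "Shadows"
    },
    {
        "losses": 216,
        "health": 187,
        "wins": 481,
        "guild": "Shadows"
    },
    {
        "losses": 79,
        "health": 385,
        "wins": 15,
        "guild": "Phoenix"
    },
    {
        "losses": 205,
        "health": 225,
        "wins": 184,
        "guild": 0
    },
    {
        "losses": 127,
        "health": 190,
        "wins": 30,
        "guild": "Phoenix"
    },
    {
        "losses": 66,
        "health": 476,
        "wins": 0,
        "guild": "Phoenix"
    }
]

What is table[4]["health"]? 190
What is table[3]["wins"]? 184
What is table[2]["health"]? 385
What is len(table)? 6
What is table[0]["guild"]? "Shadows"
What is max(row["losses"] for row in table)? 216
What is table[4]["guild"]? "Phoenix"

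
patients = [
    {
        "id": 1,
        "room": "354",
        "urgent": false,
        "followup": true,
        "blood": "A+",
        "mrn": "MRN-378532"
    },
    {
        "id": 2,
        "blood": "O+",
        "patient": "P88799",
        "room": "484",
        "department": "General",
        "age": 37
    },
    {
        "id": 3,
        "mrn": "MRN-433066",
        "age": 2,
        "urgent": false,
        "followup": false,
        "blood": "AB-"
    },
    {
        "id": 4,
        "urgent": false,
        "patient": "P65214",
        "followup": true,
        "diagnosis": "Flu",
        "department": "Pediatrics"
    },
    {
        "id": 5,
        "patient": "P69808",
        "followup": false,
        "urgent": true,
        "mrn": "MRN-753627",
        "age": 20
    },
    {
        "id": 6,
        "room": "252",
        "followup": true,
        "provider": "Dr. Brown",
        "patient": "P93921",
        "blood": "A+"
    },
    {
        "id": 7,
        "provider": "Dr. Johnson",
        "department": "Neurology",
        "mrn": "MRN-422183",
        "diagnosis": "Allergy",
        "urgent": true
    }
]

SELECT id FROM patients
[1, 2, 3, 4, 5, 6, 7]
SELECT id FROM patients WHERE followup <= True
[1, 3, 4, 5, 6]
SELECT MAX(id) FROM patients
7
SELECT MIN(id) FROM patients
1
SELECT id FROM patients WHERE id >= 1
[1, 2, 3, 4, 5, 6, 7]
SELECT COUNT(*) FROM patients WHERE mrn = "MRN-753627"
1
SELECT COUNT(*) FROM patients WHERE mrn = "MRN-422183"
1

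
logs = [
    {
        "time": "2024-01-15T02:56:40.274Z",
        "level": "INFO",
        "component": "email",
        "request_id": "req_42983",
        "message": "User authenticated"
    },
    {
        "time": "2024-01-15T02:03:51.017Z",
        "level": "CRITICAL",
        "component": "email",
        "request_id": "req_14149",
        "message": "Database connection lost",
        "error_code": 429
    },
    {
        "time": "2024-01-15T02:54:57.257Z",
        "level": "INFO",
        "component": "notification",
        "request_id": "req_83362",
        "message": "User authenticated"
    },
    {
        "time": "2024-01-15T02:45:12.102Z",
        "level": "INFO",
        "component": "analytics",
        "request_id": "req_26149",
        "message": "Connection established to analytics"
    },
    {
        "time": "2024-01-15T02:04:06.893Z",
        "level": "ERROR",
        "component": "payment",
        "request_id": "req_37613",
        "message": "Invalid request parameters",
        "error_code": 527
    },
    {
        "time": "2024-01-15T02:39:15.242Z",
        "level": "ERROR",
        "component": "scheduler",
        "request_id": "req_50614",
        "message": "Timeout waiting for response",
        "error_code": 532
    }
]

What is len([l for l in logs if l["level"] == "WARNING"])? 0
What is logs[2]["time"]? "2024-01-15T02:54:57.257Z"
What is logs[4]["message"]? "Invalid request parameters"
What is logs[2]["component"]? "notification"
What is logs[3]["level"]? "INFO"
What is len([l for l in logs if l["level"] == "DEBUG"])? 0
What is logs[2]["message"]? "User authenticated"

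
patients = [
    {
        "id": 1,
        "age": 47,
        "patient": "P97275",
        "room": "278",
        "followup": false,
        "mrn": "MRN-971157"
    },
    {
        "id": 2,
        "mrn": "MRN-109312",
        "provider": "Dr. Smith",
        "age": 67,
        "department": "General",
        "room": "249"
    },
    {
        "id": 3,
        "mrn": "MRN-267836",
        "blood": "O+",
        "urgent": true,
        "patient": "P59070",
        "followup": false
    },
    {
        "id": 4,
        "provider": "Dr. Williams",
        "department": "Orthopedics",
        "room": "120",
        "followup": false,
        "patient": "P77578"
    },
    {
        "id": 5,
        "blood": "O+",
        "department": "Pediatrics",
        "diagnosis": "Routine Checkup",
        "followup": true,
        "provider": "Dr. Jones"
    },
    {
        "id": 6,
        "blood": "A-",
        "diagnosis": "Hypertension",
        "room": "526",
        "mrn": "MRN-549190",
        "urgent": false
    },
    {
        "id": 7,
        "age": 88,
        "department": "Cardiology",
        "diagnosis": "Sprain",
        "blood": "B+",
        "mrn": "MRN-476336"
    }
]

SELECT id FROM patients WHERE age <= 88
[1, 2, 7]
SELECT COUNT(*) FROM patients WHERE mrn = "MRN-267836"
1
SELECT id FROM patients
[1, 2, 3, 4, 5, 6, 7]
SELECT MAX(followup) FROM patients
True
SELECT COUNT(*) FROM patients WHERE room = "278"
1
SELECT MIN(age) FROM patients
47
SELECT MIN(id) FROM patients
1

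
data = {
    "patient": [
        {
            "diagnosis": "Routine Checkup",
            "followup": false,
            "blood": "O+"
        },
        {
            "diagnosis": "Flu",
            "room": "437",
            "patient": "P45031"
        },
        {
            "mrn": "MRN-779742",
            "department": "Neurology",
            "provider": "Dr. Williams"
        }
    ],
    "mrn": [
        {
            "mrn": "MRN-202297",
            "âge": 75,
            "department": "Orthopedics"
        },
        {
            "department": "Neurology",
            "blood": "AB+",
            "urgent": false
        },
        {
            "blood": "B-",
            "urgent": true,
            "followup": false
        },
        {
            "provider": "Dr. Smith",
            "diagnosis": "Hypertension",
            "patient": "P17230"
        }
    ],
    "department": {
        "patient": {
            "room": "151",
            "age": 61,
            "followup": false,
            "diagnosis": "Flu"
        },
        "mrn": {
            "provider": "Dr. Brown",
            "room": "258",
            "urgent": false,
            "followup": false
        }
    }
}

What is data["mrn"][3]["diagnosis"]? "Hypertension"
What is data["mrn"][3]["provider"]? "Dr. Smith"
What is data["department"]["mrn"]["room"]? "258"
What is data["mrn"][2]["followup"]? False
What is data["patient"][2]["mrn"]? "MRN-779742"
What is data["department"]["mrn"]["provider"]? "Dr. Brown"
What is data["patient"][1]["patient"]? "P45031"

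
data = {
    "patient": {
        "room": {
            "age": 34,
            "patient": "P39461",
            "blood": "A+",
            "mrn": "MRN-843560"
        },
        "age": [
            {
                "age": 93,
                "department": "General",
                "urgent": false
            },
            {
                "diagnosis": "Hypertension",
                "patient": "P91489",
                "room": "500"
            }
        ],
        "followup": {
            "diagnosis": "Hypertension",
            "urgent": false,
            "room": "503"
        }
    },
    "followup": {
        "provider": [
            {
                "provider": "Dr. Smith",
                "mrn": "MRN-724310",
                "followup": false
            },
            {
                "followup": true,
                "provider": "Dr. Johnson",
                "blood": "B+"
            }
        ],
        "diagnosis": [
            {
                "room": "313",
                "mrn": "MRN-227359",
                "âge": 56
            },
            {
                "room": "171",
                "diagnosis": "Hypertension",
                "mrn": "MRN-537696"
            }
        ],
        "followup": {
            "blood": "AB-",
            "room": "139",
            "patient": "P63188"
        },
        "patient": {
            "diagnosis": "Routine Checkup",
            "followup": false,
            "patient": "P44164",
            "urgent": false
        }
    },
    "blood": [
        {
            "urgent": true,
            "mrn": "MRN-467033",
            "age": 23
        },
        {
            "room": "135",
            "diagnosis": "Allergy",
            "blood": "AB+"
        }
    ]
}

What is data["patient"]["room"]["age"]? 34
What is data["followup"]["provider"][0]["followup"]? False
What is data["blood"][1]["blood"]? "AB+"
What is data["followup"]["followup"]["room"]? "139"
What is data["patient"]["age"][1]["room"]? "500"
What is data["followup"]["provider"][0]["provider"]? "Dr. Smith"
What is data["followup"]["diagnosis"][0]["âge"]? 56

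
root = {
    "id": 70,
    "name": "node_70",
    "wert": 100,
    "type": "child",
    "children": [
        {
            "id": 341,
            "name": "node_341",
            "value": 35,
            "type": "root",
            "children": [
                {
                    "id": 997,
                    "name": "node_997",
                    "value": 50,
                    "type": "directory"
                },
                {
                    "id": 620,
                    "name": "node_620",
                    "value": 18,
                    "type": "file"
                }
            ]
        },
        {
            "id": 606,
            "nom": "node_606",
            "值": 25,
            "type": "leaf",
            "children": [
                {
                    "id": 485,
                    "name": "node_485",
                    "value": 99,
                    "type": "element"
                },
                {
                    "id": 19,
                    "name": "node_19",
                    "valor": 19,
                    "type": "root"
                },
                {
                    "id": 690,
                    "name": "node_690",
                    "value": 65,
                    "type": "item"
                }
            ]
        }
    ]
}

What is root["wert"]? 100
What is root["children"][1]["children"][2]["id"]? 690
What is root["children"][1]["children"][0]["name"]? "node_485"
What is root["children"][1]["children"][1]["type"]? "root"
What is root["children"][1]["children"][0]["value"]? 99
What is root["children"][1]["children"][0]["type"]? "element"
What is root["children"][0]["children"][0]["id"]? 997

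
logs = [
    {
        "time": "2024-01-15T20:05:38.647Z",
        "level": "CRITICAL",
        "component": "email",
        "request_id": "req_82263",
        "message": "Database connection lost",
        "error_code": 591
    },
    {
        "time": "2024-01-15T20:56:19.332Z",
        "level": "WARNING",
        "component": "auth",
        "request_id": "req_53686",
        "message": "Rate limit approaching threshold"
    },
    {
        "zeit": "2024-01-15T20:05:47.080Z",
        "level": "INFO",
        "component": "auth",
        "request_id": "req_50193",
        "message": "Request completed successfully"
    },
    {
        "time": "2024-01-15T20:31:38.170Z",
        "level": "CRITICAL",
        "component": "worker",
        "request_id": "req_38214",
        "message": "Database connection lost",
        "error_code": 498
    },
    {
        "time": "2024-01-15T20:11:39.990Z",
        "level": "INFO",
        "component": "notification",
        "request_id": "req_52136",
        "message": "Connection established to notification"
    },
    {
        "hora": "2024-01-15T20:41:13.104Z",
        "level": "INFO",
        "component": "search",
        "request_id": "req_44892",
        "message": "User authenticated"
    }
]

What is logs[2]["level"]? "INFO"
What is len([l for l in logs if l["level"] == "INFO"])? 3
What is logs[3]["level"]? "CRITICAL"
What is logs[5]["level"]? "INFO"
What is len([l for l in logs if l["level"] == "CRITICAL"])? 2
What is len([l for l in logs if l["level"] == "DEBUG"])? 0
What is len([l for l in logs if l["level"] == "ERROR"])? 0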